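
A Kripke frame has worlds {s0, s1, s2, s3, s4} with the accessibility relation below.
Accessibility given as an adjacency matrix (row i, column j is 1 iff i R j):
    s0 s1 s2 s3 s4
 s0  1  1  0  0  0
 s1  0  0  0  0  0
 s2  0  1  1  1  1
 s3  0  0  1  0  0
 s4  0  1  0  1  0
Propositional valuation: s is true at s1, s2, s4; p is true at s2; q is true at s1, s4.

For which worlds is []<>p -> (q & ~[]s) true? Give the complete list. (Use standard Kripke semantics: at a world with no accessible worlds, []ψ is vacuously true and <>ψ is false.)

Let φ = []<>p -> (q & ~[]s). Evaluate φ at each world:
  s0 (successors {s0, s1}): φ is true.
  s1 (successors ∅): φ is false.
  s2 (successors {s1, s2, s3, s4}): φ is true.
  s3 (successors {s2}): φ is false.
  s4 (successors {s1, s3}): φ is true.
For instance, at s3:
  At s3: []<>p is true, q & ~[]s is false, so []<>p -> (q & ~[]s) is false.
    At s3: []<>p requires <>p at every successor {s2}.
      At s2: <>p is true.
    So []<>p is true at s3.
    At s3: q is false, ~[]s is false, so q & ~[]s is false.
      At s3: []s is true, so ~[]s is false.
Satisfying worlds: {s0, s2, s4}

s0, s2, s4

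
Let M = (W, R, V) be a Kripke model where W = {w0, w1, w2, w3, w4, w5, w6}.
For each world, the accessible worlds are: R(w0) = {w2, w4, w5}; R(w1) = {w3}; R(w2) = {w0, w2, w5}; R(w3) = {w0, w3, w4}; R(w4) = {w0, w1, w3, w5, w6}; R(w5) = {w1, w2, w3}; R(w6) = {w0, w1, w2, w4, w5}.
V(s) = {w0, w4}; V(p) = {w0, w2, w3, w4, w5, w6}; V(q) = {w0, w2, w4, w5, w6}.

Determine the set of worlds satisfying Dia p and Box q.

Let φ = Dia p and Box q. Evaluate φ at each world:
  w0 (successors {w2, w4, w5}): φ is true.
  w1 (successors {w3}): φ is false.
  w2 (successors {w0, w2, w5}): φ is true.
  w3 (successors {w0, w3, w4}): φ is false.
  w4 (successors {w0, w1, w3, w5, w6}): φ is false.
  w5 (successors {w1, w2, w3}): φ is false.
  w6 (successors {w0, w1, w2, w4, w5}): φ is false.
For instance, at w3:
  At w3: Dia p is true, Box q is false, so Dia p and Box q is false.
    At w3: Dia p requires p at some successor in {w0, w3, w4}.
      p holds at w0, so Dia p is true at w3.
    At w3: Box q requires q at every successor {w0, w3, w4}.
      q fails at w3, so Box q is false at w3.
Satisfying worlds: {w0, w2}

w0, w2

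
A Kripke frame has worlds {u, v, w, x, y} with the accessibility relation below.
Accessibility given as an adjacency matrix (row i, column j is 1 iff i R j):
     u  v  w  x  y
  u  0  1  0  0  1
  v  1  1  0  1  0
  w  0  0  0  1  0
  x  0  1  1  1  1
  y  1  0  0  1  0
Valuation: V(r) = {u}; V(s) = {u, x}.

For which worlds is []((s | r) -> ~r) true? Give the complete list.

u, w, x

Let φ = []((s | r) -> ~r). Evaluate φ at each world:
  u (successors {v, y}): φ is true.
  v (successors {u, v, x}): φ is false.
  w (successors {x}): φ is true.
  x (successors {v, w, x, y}): φ is true.
  y (successors {u, x}): φ is false.
For instance, at u:
  At u: []((s | r) -> ~r) requires (s | r) -> ~r at every successor {v, y}.
    At v: (s | r) -> ~r is true.
    At y: (s | r) -> ~r is true.
  So []((s | r) -> ~r) is true at u.
Satisfying worlds: {u, w, x}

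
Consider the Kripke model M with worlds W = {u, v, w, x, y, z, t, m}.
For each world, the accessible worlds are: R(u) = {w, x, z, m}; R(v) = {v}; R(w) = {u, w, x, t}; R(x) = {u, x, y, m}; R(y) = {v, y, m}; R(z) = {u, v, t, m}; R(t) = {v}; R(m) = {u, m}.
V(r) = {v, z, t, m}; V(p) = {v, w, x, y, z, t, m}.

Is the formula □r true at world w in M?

At w: □r requires r at every successor {u, w, x, t}.
  r fails at u, so □r is false at w.

No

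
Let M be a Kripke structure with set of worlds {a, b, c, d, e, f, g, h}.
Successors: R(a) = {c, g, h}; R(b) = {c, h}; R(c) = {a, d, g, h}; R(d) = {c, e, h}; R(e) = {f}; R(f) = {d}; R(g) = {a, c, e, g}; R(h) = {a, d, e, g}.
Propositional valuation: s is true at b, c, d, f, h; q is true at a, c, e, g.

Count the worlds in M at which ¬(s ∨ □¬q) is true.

Recall that □ψ holds at a world iff ψ holds at every accessible world, and ◇ψ holds iff ψ holds at some accessible world.
Let φ = ¬(s ∨ □¬q). Evaluate φ at each world:
  a (successors {c, g, h}): φ is true.
  b (successors {c, h}): φ is false.
  c (successors {a, d, g, h}): φ is false.
  d (successors {c, e, h}): φ is false.
  e (successors {f}): φ is false.
  f (successors {d}): φ is false.
  g (successors {a, c, e, g}): φ is true.
  h (successors {a, d, e, g}): φ is false.
For instance, at g:
  At g: s ∨ □¬q is false, so ¬(s ∨ □¬q) is true.
    At g: s is false, □¬q is false, so s ∨ □¬q is false.
      At g: □¬q requires ¬q at every successor {a, c, e, g}.
        ¬q fails at a, so □¬q is false at g.
Satisfying worlds: {a, g}

2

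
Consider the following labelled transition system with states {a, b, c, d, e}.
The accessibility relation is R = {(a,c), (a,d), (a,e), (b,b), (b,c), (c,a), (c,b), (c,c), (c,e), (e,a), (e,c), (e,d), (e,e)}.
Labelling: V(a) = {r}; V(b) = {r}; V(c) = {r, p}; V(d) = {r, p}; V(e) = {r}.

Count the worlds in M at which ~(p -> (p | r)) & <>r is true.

0

Let φ = ~(p -> (p | r)) & <>r. Evaluate φ at each world:
  a (successors {c, d, e}): φ is false.
  b (successors {b, c}): φ is false.
  c (successors {a, b, c, e}): φ is false.
  d (successors ∅): φ is false.
  e (successors {a, c, d, e}): φ is false.
For instance, at a:
  At a: ~(p -> (p | r)) is false, <>r is true, so ~(p -> (p | r)) & <>r is false.
    At a: <>r requires r at some successor in {c, d, e}.
      r holds at c, so <>r is true at a.
Satisfying worlds: none.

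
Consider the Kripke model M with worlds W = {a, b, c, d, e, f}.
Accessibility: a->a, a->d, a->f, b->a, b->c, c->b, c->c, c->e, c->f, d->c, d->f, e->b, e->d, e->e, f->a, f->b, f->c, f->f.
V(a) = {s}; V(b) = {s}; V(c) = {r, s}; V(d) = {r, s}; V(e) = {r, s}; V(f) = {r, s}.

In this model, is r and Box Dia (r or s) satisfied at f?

At f: r is true, Box Dia (r or s) is true, so r and Box Dia (r or s) is true.
  At f: Box Dia (r or s) requires Dia (r or s) at every successor {a, b, c, f}.
    At a: Dia (r or s) is true.
    At b: Dia (r or s) is true.
    At c: Dia (r or s) is true.
    At f: Dia (r or s) is true.
  So Box Dia (r or s) is true at f.

Yes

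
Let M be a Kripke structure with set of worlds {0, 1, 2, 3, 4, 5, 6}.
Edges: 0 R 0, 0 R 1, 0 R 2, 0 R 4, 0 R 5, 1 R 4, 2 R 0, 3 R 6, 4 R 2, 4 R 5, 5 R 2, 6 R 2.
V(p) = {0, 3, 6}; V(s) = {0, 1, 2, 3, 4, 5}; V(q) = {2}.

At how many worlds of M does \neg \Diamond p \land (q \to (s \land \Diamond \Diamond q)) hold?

Let φ = \neg \Diamond p \land (q \to (s \land \Diamond \Diamond q)). Evaluate φ at each world:
  0 (successors {0, 1, 2, 4, 5}): φ is false.
  1 (successors {4}): φ is true.
  2 (successors {0}): φ is false.
  3 (successors {6}): φ is false.
  4 (successors {2, 5}): φ is true.
  5 (successors {2}): φ is true.
  6 (successors {2}): φ is true.
For instance, at 6:
  At 6: \neg \Diamond p is true, q \to (s \land \Diamond \Diamond q) is true, so \neg \Diamond p \land (q \to (s \land \Diamond \Diamond q)) is true.
    At 6: \Diamond p is false, so \neg \Diamond p is true.
      At 6: \Diamond p requires p at some successor in {2}.
        At 2: p is false.
      So \Diamond p is false at 6.
    At 6: q is false, s \land \Diamond \Diamond q is false, so q \to (s \land \Diamond \Diamond q) is true.
      At 6: s is false, \Diamond \Diamond q is false, so s \land \Diamond \Diamond q is false.
Satisfying worlds: {1, 4, 5, 6}

4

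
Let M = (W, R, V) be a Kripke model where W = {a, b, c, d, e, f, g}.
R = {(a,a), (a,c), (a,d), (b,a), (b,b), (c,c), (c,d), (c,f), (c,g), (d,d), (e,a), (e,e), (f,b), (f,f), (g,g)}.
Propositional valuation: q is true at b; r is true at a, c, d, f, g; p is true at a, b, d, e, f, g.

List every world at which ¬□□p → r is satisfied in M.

a, c, d, f, g

Let φ = ¬□□p → r. Evaluate φ at each world:
  a (successors {a, c, d}): φ is true.
  b (successors {a, b}): φ is false.
  c (successors {c, d, f, g}): φ is true.
  d (successors {d}): φ is true.
  e (successors {a, e}): φ is false.
  f (successors {b, f}): φ is true.
  g (successors {g}): φ is true.
For instance, at d:
  At d: ¬□□p is false, r is true, so ¬□□p → r is true.
    At d: □□p is true, so ¬□□p is false.
      At d: □□p requires □p at every successor {d}.
        At d: □p is true.
      So □□p is true at d.
Satisfying worlds: {a, c, d, f, g}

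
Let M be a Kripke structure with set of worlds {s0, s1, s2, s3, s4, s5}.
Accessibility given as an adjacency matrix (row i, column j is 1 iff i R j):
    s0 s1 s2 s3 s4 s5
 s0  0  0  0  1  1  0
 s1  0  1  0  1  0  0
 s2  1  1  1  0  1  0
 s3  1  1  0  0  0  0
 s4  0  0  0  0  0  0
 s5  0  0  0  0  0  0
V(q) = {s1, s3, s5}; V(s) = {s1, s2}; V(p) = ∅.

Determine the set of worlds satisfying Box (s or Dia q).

s1, s3, s4, s5

Let φ = Box (s or Dia q). Evaluate φ at each world:
  s0 (successors {s3, s4}): φ is false.
  s1 (successors {s1, s3}): φ is true.
  s2 (successors {s0, s1, s2, s4}): φ is false.
  s3 (successors {s0, s1}): φ is true.
  s4 (successors ∅): φ is true.
  s5 (successors ∅): φ is true.
For instance, at s3:
  At s3: Box (s or Dia q) requires s or Dia q at every successor {s0, s1}.
      At s0: s is false, Dia q is true, so s or Dia q is true.
      At s1: s is true, Dia q is true, so s or Dia q is true.
  So Box (s or Dia q) is true at s3.
Satisfying worlds: {s1, s3, s4, s5}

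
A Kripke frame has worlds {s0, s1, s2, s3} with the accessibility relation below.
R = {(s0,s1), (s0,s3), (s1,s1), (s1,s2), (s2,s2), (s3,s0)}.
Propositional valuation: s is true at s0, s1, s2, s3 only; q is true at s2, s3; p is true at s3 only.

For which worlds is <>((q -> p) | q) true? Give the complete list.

s0, s1, s2, s3

Let φ = <>((q -> p) | q). Evaluate φ at each world:
  s0 (successors {s1, s3}): φ is true.
  s1 (successors {s1, s2}): φ is true.
  s2 (successors {s2}): φ is true.
  s3 (successors {s0}): φ is true.
For instance, at s1:
  At s1: <>((q -> p) | q) requires (q -> p) | q at some successor in {s1, s2}.
    (q -> p) | q holds at s1, so <>((q -> p) | q) is true at s1.
Satisfying worlds: {s0, s1, s2, s3}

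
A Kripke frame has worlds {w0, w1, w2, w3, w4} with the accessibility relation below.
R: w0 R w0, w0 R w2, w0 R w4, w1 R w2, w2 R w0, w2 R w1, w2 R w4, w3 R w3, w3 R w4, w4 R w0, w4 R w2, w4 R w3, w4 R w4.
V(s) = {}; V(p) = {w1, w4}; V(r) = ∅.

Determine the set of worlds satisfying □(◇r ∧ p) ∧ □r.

Let φ = □(◇r ∧ p) ∧ □r. Evaluate φ at each world:
  w0 (successors {w0, w2, w4}): φ is false.
  w1 (successors {w2}): φ is false.
  w2 (successors {w0, w1, w4}): φ is false.
  w3 (successors {w3, w4}): φ is false.
  w4 (successors {w0, w2, w3, w4}): φ is false.
For instance, at w0:
  At w0: □(◇r ∧ p) is false, □r is false, so □(◇r ∧ p) ∧ □r is false.
    At w0: □(◇r ∧ p) requires ◇r ∧ p at every successor {w0, w2, w4}.
      ◇r ∧ p fails at w0, so □(◇r ∧ p) is false at w0.
    At w0: □r requires r at every successor {w0, w2, w4}.
      r fails at w0, so □r is false at w0.
Satisfying worlds: none.

none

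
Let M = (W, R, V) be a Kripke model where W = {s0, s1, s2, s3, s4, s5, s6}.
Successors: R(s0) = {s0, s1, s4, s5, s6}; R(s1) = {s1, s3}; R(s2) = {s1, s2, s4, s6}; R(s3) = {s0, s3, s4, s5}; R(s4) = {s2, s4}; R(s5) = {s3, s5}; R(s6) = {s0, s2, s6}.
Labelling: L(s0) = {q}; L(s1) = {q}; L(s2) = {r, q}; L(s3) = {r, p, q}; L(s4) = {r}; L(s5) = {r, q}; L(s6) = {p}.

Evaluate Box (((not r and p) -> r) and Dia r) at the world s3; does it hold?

Recall that Box ψ holds at a world iff ψ holds at every accessible world, and Dia ψ holds iff ψ holds at some accessible world.
At s3: Box (((not r and p) -> r) and Dia r) requires ((not r and p) -> r) and Dia r at every successor {s0, s3, s4, s5}.
  At s0: ((not r and p) -> r) and Dia r is true.
  At s3: ((not r and p) -> r) and Dia r is true.
  At s4: ((not r and p) -> r) and Dia r is true.
  At s5: ((not r and p) -> r) and Dia r is true.
So Box (((not r and p) -> r) and Dia r) is true at s3.

Yes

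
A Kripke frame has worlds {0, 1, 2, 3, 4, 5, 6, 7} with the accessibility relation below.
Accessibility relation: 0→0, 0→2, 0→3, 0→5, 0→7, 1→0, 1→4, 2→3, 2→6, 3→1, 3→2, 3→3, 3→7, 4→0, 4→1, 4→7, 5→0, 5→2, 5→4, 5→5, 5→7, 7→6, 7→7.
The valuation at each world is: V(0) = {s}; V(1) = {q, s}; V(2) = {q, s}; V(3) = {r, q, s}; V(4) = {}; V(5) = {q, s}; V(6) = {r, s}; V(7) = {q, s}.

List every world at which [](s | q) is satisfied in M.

Let φ = [](s | q). Evaluate φ at each world:
  0 (successors {0, 2, 3, 5, 7}): φ is true.
  1 (successors {0, 4}): φ is false.
  2 (successors {3, 6}): φ is true.
  3 (successors {1, 2, 3, 7}): φ is true.
  4 (successors {0, 1, 7}): φ is true.
  5 (successors {0, 2, 4, 5, 7}): φ is false.
  6 (successors ∅): φ is true.
  7 (successors {6, 7}): φ is true.
For instance, at 3:
  At 3: [](s | q) requires s | q at every successor {1, 2, 3, 7}.
    At 1: s | q is true.
    At 2: s | q is true.
    At 3: s | q is true.
    At 7: s | q is true.
  So [](s | q) is true at 3.
Satisfying worlds: {0, 2, 3, 4, 6, 7}

0, 2, 3, 4, 6, 7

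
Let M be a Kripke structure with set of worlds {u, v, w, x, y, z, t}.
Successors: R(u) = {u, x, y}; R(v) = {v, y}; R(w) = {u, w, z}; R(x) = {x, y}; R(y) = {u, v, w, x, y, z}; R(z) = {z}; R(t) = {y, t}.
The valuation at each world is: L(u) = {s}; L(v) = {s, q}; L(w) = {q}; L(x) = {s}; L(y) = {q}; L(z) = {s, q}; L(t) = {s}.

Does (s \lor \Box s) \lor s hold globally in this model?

Let φ = (s \lor \Box s) \lor s. Evaluate φ at each world:
  u (successors {u, x, y}): φ is true.
  v (successors {v, y}): φ is true.
  w (successors {u, w, z}): φ is false.
  x (successors {x, y}): φ is true.
  y (successors {u, v, w, x, y, z}): φ is false.
  z (successors {z}): φ is true.
  t (successors {y, t}): φ is true.
Detail at w (counterexample):
  At w: s \lor \Box s is false, s is false, so (s \lor \Box s) \lor s is false.
    At w: s is false, \Box s is false, so s \lor \Box s is false.
      At w: \Box s requires s at every successor {u, w, z}.
        s fails at w, so \Box s is false at w.

No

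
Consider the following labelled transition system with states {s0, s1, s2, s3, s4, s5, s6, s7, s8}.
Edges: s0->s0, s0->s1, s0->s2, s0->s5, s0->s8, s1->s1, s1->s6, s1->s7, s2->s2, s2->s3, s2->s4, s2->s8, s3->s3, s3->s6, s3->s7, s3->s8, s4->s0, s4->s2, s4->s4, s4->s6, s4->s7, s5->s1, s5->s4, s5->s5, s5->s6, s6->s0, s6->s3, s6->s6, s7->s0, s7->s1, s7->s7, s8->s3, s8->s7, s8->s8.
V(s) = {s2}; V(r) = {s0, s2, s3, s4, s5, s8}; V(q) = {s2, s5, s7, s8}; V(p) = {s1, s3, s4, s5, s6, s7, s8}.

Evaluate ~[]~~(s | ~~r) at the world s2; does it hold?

Recall that []ψ holds at a world iff ψ holds at every accessible world, and <>ψ holds iff ψ holds at some accessible world.
At s2: []~~(s | ~~r) is true, so ~[]~~(s | ~~r) is false.
  At s2: []~~(s | ~~r) requires ~~(s | ~~r) at every successor {s2, s3, s4, s8}.
    At s2: ~~(s | ~~r) is true.
    At s3: ~~(s | ~~r) is true.
    At s4: ~~(s | ~~r) is true.
    At s8: ~~(s | ~~r) is true.
  So []~~(s | ~~r) is true at s2.

No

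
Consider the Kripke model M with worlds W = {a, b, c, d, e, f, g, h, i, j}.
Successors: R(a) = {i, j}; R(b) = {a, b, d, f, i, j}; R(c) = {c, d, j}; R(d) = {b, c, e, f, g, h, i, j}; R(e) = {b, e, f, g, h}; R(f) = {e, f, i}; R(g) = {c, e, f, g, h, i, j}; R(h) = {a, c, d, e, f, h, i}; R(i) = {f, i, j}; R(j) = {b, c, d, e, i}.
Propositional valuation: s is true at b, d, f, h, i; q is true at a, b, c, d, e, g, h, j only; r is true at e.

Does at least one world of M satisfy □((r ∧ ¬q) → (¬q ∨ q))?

Yes

Let φ = □((r ∧ ¬q) → (¬q ∨ q)). Evaluate φ at each world:
  a (successors {i, j}): φ is true.
  b (successors {a, b, d, f, i, j}): φ is true.
  c (successors {c, d, j}): φ is true.
  d (successors {b, c, e, f, g, h, i, j}): φ is true.
  e (successors {b, e, f, g, h}): φ is true.
  f (successors {e, f, i}): φ is true.
  g (successors {c, e, f, g, h, i, j}): φ is true.
  h (successors {a, c, d, e, f, h, i}): φ is true.
  i (successors {f, i, j}): φ is true.
  j (successors {b, c, d, e, i}): φ is true.
Detail at a (witness):
  At a: □((r ∧ ¬q) → (¬q ∨ q)) requires (r ∧ ¬q) → (¬q ∨ q) at every successor {i, j}.
    At i: (r ∧ ¬q) → (¬q ∨ q) is true.
    At j: (r ∧ ¬q) → (¬q ∨ q) is true.
  So □((r ∧ ¬q) → (¬q ∨ q)) is true at a.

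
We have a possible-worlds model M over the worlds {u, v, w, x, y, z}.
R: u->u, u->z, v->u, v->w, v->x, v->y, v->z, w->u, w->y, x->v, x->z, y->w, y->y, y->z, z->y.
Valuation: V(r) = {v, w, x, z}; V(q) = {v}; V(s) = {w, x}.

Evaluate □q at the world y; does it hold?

Recall that □ψ holds at a world iff ψ holds at every accessible world, and ◇ψ holds iff ψ holds at some accessible world.
At y: □q requires q at every successor {w, y, z}.
  q fails at w, so □q is false at y.

No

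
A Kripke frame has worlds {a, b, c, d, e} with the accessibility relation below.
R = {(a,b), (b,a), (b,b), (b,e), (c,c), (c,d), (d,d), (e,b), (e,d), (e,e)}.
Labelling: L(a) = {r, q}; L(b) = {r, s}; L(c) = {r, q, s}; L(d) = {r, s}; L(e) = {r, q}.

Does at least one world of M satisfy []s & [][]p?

Let φ = []s & [][]p. Evaluate φ at each world:
  a (successors {b}): φ is false.
  b (successors {a, b, e}): φ is false.
  c (successors {c, d}): φ is false.
  d (successors {d}): φ is false.
  e (successors {b, d, e}): φ is false.
For instance, at a:
  At a: []s is true, [][]p is false, so []s & [][]p is false.
    At a: []s requires s at every successor {b}.
      At b: s is true.
    So []s is true at a.
    At a: [][]p requires []p at every successor {b}.
      []p fails at b, so [][]p is false at a.

No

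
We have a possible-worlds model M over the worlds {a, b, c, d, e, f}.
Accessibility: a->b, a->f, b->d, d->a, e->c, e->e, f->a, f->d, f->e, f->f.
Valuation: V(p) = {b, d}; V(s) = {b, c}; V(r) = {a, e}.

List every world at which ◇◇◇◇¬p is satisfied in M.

Let φ = ◇◇◇◇¬p. Evaluate φ at each world:
  a (successors {b, f}): φ is true.
  b (successors {d}): φ is true.
  c (successors ∅): φ is false.
  d (successors {a}): φ is true.
  e (successors {c, e}): φ is true.
  f (successors {a, d, e, f}): φ is true.
For instance, at d:
  At d: ◇◇◇◇¬p requires ◇◇◇¬p at some successor in {a}.
    ◇◇◇¬p holds at a, so ◇◇◇◇¬p is true at d.
      At a: ◇◇◇¬p requires ◇◇¬p at some successor in {b, f}.
        ◇◇¬p holds at b, so ◇◇◇¬p is true at a.
Satisfying worlds: {a, b, d, e, f}

a, b, d, e, f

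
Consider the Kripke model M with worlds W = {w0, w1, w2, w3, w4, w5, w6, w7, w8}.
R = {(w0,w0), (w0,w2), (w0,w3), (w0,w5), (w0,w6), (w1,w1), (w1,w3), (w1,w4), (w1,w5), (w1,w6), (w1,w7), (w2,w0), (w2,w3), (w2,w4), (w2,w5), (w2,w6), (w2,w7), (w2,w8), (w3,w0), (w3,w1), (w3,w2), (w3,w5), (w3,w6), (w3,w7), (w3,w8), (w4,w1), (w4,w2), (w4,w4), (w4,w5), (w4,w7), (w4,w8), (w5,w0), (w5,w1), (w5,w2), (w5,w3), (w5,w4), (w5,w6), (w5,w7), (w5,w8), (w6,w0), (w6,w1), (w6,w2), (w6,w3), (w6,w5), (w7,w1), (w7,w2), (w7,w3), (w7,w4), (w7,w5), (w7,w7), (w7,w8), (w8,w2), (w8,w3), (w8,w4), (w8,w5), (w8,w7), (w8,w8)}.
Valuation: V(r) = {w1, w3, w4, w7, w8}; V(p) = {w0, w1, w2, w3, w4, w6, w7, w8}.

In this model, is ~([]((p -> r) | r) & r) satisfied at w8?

At w8: []((p -> r) | r) & r is false, so ~([]((p -> r) | r) & r) is true.
  At w8: []((p -> r) | r) is false, r is true, so []((p -> r) | r) & r is false.
    At w8: []((p -> r) | r) requires (p -> r) | r at every successor {w2, w3, w4, w5, w7, w8}.
      (p -> r) | r fails at w2, so []((p -> r) | r) is false at w8.

Yes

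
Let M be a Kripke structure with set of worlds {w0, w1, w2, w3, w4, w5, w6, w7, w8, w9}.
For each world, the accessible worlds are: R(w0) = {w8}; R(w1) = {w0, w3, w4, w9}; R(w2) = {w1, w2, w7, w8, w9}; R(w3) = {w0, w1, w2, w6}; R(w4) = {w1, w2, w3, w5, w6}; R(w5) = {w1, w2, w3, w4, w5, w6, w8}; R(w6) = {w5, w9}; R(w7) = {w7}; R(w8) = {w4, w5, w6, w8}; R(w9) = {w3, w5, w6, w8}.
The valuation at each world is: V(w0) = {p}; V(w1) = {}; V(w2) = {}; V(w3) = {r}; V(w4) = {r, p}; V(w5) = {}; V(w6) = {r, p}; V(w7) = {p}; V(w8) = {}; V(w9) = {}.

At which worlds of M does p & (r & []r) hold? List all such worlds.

none

Let φ = p & (r & []r). Evaluate φ at each world:
  w0 (successors {w8}): φ is false.
  w1 (successors {w0, w3, w4, w9}): φ is false.
  w2 (successors {w1, w2, w7, w8, w9}): φ is false.
  w3 (successors {w0, w1, w2, w6}): φ is false.
  w4 (successors {w1, w2, w3, w5, w6}): φ is false.
  w5 (successors {w1, w2, w3, w4, w5, w6, w8}): φ is false.
  w6 (successors {w5, w9}): φ is false.
  w7 (successors {w7}): φ is false.
  w8 (successors {w4, w5, w6, w8}): φ is false.
  w9 (successors {w3, w5, w6, w8}): φ is false.
For instance, at w3:
  At w3: p is false, r & []r is false, so p & (r & []r) is false.
    At w3: r is true, []r is false, so r & []r is false.
      At w3: []r requires r at every successor {w0, w1, w2, w6}.
        r fails at w0, so []r is false at w3.
Satisfying worlds: none.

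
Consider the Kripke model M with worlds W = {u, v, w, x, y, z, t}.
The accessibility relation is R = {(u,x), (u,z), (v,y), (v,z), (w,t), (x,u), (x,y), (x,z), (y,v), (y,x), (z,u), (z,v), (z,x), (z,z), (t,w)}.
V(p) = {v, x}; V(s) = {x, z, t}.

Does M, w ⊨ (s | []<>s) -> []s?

Yes

At w: s | []<>s is false, []s is true, so (s | []<>s) -> []s is true.
  At w: s is false, []<>s is false, so s | []<>s is false.
    At w: []<>s requires <>s at every successor {t}.
      <>s fails at t, so []<>s is false at w.
  At w: []s requires s at every successor {t}.
    At t: s is true.
  So []s is true at w.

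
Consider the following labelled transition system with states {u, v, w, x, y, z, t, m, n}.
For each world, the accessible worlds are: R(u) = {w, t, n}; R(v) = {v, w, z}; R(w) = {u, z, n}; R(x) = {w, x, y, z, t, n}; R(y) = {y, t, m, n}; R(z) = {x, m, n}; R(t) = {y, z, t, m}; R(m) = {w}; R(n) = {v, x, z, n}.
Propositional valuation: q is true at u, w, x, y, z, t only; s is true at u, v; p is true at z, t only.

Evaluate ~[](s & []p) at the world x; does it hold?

Yes

Recall that []ψ holds at a world iff ψ holds at every accessible world, and <>ψ holds iff ψ holds at some accessible world.
At x: [](s & []p) is false, so ~[](s & []p) is true.
  At x: [](s & []p) requires s & []p at every successor {w, x, y, z, t, n}.
    s & []p fails at w, so [](s & []p) is false at x.
      At w: s is false, []p is false, so s & []p is false.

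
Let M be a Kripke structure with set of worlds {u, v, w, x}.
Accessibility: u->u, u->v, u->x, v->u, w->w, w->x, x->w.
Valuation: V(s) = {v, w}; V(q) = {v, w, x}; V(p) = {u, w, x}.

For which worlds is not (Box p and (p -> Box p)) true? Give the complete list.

u

Recall that Box ψ holds at a world iff ψ holds at every accessible world, and Dia ψ holds iff ψ holds at some accessible world.
Let φ = not (Box p and (p -> Box p)). Evaluate φ at each world:
  u (successors {u, v, x}): φ is true.
  v (successors {u}): φ is false.
  w (successors {w, x}): φ is false.
  x (successors {w}): φ is false.
For instance, at x:
  At x: Box p and (p -> Box p) is true, so not (Box p and (p -> Box p)) is false.
    At x: Box p is true, p -> Box p is true, so Box p and (p -> Box p) is true.
      At x: Box p requires p at every successor {w}.
        At w: p is true.
      So Box p is true at x.
      At x: p is true, Box p is true, so p -> Box p is true.
Satisfying worlds: {u}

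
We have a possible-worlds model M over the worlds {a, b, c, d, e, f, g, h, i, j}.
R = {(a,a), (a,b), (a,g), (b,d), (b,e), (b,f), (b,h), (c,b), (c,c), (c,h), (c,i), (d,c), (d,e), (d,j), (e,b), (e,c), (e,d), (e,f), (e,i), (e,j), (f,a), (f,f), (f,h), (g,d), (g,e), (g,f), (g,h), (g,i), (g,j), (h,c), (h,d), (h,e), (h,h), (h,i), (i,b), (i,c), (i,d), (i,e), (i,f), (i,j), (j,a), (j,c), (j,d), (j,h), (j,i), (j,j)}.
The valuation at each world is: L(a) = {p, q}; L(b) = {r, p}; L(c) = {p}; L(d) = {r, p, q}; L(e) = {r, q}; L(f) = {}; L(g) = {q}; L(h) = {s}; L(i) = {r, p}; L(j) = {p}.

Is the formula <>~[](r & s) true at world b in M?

Recall that []ψ holds at a world iff ψ holds at every accessible world, and <>ψ holds iff ψ holds at some accessible world.
At b: <>~[](r & s) requires ~[](r & s) at some successor in {d, e, f, h}.
  ~[](r & s) holds at d, so <>~[](r & s) is true at b.
    At d: [](r & s) is false, so ~[](r & s) is true.
      At d: [](r & s) requires r & s at every successor {c, e, j}.
        r & s fails at c, so [](r & s) is false at d.

Yes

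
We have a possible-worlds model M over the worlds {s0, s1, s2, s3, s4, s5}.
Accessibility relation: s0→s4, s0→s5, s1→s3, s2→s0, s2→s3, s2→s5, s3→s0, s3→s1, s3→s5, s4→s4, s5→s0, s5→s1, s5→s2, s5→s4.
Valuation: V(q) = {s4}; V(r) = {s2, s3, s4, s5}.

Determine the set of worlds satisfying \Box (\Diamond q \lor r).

s0, s1, s2, s4

Let φ = \Box (\Diamond q \lor r). Evaluate φ at each world:
  s0 (successors {s4, s5}): φ is true.
  s1 (successors {s3}): φ is true.
  s2 (successors {s0, s3, s5}): φ is true.
  s3 (successors {s0, s1, s5}): φ is false.
  s4 (successors {s4}): φ is true.
  s5 (successors {s0, s1, s2, s4}): φ is false.
For instance, at s5:
  At s5: \Box (\Diamond q \lor r) requires \Diamond q \lor r at every successor {s0, s1, s2, s4}.
    \Diamond q \lor r fails at s1, so \Box (\Diamond q \lor r) is false at s5.
      At s1: \Diamond q is false, r is false, so \Diamond q \lor r is false.
Satisfying worlds: {s0, s1, s2, s4}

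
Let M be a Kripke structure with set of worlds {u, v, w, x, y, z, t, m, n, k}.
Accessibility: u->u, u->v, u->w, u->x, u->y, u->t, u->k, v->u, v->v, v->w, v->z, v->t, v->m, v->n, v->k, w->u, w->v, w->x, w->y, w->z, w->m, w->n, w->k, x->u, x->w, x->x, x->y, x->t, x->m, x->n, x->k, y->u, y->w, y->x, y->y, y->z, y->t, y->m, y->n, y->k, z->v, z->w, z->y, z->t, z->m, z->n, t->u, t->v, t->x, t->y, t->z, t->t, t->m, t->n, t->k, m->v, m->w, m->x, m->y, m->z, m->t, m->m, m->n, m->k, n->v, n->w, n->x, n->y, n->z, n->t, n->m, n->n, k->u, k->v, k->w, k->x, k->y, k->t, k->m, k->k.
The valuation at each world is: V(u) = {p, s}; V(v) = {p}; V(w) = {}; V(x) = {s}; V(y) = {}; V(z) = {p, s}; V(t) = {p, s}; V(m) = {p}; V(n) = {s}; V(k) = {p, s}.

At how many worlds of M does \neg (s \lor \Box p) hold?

4

Recall that \Box ψ holds at a world iff ψ holds at every accessible world, and \Diamond ψ holds iff ψ holds at some accessible world.
Let φ = \neg (s \lor \Box p). Evaluate φ at each world:
  u (successors {u, v, w, x, y, t, k}): φ is false.
  v (successors {u, v, w, z, t, m, n, k}): φ is true.
  w (successors {u, v, x, y, z, m, n, k}): φ is true.
  x (successors {u, w, x, y, t, m, n, k}): φ is false.
  y (successors {u, w, x, y, z, t, m, n, k}): φ is true.
  z (successors {v, w, y, t, m, n}): φ is false.
  t (successors {u, v, x, y, z, t, m, n, k}): φ is false.
  m (successors {v, w, x, y, z, t, m, n, k}): φ is true.
  n (successors {v, w, x, y, z, t, m, n}): φ is false.
  k (successors {u, v, w, x, y, t, m, k}): φ is false.
For instance, at x:
  At x: s \lor \Box p is true, so \neg (s \lor \Box p) is false.
    At x: s is true, \Box p is false, so s \lor \Box p is true.
      At x: \Box p requires p at every successor {u, w, x, y, t, m, n, k}.
        p fails at w, so \Box p is false at x.
Satisfying worlds: {v, w, y, m}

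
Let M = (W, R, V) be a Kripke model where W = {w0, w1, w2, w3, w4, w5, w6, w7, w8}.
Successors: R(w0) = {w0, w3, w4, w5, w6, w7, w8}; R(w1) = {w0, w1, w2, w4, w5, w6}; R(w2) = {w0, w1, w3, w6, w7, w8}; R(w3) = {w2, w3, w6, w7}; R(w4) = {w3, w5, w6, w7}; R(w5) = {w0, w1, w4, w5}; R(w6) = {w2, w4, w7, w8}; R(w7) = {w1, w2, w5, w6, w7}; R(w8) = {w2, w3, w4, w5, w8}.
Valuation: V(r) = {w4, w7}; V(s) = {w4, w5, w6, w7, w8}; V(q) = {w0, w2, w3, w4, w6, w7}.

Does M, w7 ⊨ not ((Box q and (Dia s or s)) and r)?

At w7: (Box q and (Dia s or s)) and r is false, so not ((Box q and (Dia s or s)) and r) is true.
  At w7: Box q and (Dia s or s) is false, r is true, so (Box q and (Dia s or s)) and r is false.
    At w7: Box q is false, Dia s or s is true, so Box q and (Dia s or s) is false.
      At w7: Box q requires q at every successor {w1, w2, w5, w6, w7}.
        q fails at w1, so Box q is false at w7.
      At w7: Dia s is true, s is true, so Dia s or s is true.

Yes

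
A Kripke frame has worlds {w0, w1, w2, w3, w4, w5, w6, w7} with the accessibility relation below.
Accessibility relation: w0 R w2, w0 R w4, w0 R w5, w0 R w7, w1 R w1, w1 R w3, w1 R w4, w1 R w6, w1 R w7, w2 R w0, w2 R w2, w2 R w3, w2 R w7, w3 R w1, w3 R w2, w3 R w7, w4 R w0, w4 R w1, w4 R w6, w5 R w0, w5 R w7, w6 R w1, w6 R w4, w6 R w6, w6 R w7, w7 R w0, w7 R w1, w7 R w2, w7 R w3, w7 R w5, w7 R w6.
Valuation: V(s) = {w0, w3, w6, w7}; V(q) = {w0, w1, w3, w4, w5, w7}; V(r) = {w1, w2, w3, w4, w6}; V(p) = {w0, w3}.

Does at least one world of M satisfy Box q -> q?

Recall that Box ψ holds at a world iff ψ holds at every accessible world, and Dia ψ holds iff ψ holds at some accessible world.
Let φ = Box q -> q. Evaluate φ at each world:
  w0 (successors {w2, w4, w5, w7}): φ is true.
  w1 (successors {w1, w3, w4, w6, w7}): φ is true.
  w2 (successors {w0, w2, w3, w7}): φ is true.
  w3 (successors {w1, w2, w7}): φ is true.
  w4 (successors {w0, w1, w6}): φ is true.
  w5 (successors {w0, w7}): φ is true.
  w6 (successors {w1, w4, w6, w7}): φ is true.
  w7 (successors {w0, w1, w2, w3, w5, w6}): φ is true.
Detail at w0 (witness):
  At w0: Box q is false, q is true, so Box q -> q is true.
    At w0: Box q requires q at every successor {w2, w4, w5, w7}.
      q fails at w2, so Box q is false at w0.

Yes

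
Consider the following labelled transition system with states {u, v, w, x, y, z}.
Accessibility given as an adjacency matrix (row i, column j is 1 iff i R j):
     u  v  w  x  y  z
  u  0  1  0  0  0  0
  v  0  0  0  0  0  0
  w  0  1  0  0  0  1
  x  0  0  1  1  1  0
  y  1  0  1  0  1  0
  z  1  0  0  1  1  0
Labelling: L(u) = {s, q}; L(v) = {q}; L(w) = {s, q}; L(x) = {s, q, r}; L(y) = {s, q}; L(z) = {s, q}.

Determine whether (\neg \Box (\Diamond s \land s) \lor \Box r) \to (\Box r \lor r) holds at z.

At z: \neg \Box (\Diamond s \land s) \lor \Box r is true, \Box r \lor r is false, so (\neg \Box (\Diamond s \land s) \lor \Box r) \to (\Box r \lor r) is false.
  At z: \neg \Box (\Diamond s \land s) is true, \Box r is false, so \neg \Box (\Diamond s \land s) \lor \Box r is true.
    At z: \Box (\Diamond s \land s) is false, so \neg \Box (\Diamond s \land s) is true.
      At z: \Box (\Diamond s \land s) requires \Diamond s \land s at every successor {u, x, y}.
        \Diamond s \land s fails at u, so \Box (\Diamond s \land s) is false at z.
    At z: \Box r requires r at every successor {u, x, y}.
      r fails at u, so \Box r is false at z.
  At z: \Box r is false, r is false, so \Box r \lor r is false.
    At z: \Box r requires r at every successor {u, x, y}.
      r fails at u, so \Box r is false at z.

No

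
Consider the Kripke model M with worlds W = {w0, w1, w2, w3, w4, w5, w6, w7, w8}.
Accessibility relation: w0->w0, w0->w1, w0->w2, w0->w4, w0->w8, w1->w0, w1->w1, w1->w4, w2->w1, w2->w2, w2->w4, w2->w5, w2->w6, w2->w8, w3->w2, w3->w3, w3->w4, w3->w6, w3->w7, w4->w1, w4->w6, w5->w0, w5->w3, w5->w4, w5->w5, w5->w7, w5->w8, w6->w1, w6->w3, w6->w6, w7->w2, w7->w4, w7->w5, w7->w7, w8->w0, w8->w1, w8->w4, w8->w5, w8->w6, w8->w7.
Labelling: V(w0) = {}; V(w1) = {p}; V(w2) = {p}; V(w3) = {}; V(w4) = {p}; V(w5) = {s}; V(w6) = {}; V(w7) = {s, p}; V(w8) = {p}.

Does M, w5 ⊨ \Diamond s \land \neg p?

Yes

At w5: \Diamond s is true, \neg p is true, so \Diamond s \land \neg p is true.
  At w5: \Diamond s requires s at some successor in {w0, w3, w4, w5, w7, w8}.
    s holds at w5, so \Diamond s is true at w5.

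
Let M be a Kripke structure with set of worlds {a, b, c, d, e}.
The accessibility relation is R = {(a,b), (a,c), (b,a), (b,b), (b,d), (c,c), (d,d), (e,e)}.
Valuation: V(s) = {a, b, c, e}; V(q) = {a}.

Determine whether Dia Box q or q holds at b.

At b: Dia Box q is false, q is false, so Dia Box q or q is false.
  At b: Dia Box q requires Box q at some successor in {a, b, d}.
    At a: Box q is false.
    At b: Box q is false.
    At d: Box q is false.
  So Dia Box q is false at b.

No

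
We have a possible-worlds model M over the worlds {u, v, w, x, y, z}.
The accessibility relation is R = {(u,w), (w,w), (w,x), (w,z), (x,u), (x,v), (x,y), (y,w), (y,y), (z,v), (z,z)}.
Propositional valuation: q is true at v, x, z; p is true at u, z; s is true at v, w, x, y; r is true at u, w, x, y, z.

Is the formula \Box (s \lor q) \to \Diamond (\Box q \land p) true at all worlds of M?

Let φ = \Box (s \lor q) \to \Diamond (\Box q \land p). Evaluate φ at each world:
  u (successors {w}): φ is false.
  v (successors ∅): φ is false.
  w (successors {w, x, z}): φ is true.
  x (successors {u, v, y}): φ is true.
  y (successors {w, y}): φ is false.
  z (successors {v, z}): φ is true.
Detail at u (counterexample):
  At u: \Box (s \lor q) is true, \Diamond (\Box q \land p) is false, so \Box (s \lor q) \to \Diamond (\Box q \land p) is false.
    At u: \Box (s \lor q) requires s \lor q at every successor {w}.
      At w: s \lor q is true.
    So \Box (s \lor q) is true at u.
    At u: \Diamond (\Box q \land p) requires \Box q \land p at some successor in {w}.
      At w: \Box q \land p is false.
    So \Diamond (\Box q \land p) is false at u.

No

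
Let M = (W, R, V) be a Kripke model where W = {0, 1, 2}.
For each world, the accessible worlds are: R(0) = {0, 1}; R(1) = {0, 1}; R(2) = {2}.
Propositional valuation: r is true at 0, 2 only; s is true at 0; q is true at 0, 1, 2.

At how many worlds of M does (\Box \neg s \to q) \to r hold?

2

Let φ = (\Box \neg s \to q) \to r. Evaluate φ at each world:
  0 (successors {0, 1}): φ is true.
  1 (successors {0, 1}): φ is false.
  2 (successors {2}): φ is true.
For instance, at 2:
  At 2: \Box \neg s \to q is true, r is true, so (\Box \neg s \to q) \to r is true.
    At 2: \Box \neg s is true, q is true, so \Box \neg s \to q is true.
      At 2: \Box \neg s requires \neg s at every successor {2}.
        At 2: \neg s is true.
      So \Box \neg s is true at 2.
Satisfying worlds: {0, 2}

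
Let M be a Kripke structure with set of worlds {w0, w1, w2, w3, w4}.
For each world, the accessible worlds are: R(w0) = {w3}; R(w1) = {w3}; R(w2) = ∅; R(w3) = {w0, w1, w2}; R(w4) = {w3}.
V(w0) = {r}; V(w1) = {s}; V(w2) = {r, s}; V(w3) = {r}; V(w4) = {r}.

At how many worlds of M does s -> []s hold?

Let φ = s -> []s. Evaluate φ at each world:
  w0 (successors {w3}): φ is true.
  w1 (successors {w3}): φ is false.
  w2 (successors ∅): φ is true.
  w3 (successors {w0, w1, w2}): φ is true.
  w4 (successors {w3}): φ is true.
For instance, at w3:
  At w3: s is false, []s is false, so s -> []s is true.
    At w3: []s requires s at every successor {w0, w1, w2}.
      s fails at w0, so []s is false at w3.
Satisfying worlds: {w0, w2, w3, w4}

4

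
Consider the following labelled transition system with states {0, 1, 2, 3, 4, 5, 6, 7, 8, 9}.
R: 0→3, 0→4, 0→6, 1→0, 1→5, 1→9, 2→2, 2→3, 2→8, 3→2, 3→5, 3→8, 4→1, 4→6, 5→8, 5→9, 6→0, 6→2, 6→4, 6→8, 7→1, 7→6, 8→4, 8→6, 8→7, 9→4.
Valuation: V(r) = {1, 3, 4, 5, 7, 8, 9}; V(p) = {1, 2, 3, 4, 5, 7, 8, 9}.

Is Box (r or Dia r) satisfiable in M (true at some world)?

Yes

Let φ = Box (r or Dia r). Evaluate φ at each world:
  0 (successors {3, 4, 6}): φ is true.
  1 (successors {0, 5, 9}): φ is true.
  2 (successors {2, 3, 8}): φ is true.
  3 (successors {2, 5, 8}): φ is true.
  4 (successors {1, 6}): φ is true.
  5 (successors {8, 9}): φ is true.
  6 (successors {0, 2, 4, 8}): φ is true.
  7 (successors {1, 6}): φ is true.
  8 (successors {4, 6, 7}): φ is true.
  9 (successors {4}): φ is true.
Detail at 0 (witness):
  At 0: Box (r or Dia r) requires r or Dia r at every successor {3, 4, 6}.
      At 3: r is true, Dia r is true, so r or Dia r is true.
      At 4: r is true, Dia r is true, so r or Dia r is true.
      At 6: r is false, Dia r is true, so r or Dia r is true.
  So Box (r or Dia r) is true at 0.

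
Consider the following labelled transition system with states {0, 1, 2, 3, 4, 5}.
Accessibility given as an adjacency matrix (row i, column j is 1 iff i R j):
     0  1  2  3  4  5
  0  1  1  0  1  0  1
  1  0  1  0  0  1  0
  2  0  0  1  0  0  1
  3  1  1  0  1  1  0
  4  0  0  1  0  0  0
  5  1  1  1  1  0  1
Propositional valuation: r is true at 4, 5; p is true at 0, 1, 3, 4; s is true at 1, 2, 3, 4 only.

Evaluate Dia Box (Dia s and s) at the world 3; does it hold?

Yes

Recall that Box ψ holds at a world iff ψ holds at every accessible world, and Dia ψ holds iff ψ holds at some accessible world.
At 3: Dia Box (Dia s and s) requires Box (Dia s and s) at some successor in {0, 1, 3, 4}.
  Box (Dia s and s) holds at 1, so Dia Box (Dia s and s) is true at 3.
    At 1: Box (Dia s and s) requires Dia s and s at every successor {1, 4}.
      At 1: Dia s and s is true.
      At 4: Dia s and s is true.
    So Box (Dia s and s) is true at 1.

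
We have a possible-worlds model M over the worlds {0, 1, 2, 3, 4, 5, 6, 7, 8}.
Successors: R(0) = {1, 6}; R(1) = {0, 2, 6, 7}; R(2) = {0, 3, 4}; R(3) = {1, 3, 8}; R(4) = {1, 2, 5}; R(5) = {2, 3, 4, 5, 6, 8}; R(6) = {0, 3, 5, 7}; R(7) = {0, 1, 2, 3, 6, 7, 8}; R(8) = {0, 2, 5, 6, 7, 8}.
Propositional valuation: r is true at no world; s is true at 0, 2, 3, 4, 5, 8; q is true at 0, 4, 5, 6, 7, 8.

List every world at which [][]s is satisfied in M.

Let φ = [][]s. Evaluate φ at each world:
  0 (successors {1, 6}): φ is false.
  1 (successors {0, 2, 6, 7}): φ is false.
  2 (successors {0, 3, 4}): φ is false.
  3 (successors {1, 3, 8}): φ is false.
  4 (successors {1, 2, 5}): φ is false.
  5 (successors {2, 3, 4, 5, 6, 8}): φ is false.
  6 (successors {0, 3, 5, 7}): φ is false.
  7 (successors {0, 1, 2, 3, 6, 7, 8}): φ is false.
  8 (successors {0, 2, 5, 6, 7, 8}): φ is false.
For instance, at 4:
  At 4: [][]s requires []s at every successor {1, 2, 5}.
    []s fails at 1, so [][]s is false at 4.
      At 1: []s requires s at every successor {0, 2, 6, 7}.
        s fails at 6, so []s is false at 1.
Satisfying worlds: none.

none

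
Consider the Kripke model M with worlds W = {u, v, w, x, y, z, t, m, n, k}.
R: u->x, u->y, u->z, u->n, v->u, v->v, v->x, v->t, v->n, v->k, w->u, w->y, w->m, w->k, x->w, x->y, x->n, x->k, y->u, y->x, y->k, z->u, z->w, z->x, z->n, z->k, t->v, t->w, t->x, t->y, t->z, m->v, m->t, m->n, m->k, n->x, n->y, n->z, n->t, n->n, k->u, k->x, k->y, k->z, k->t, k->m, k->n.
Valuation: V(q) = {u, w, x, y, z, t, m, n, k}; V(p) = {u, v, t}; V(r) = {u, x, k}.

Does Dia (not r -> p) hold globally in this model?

Yes

Let φ = Dia (not r -> p). Evaluate φ at each world:
  u (successors {x, y, z, n}): φ is true.
  v (successors {u, v, x, t, n, k}): φ is true.
  w (successors {u, y, m, k}): φ is true.
  x (successors {w, y, n, k}): φ is true.
  y (successors {u, x, k}): φ is true.
  z (successors {u, w, x, n, k}): φ is true.
  t (successors {v, w, x, y, z}): φ is true.
  m (successors {v, t, n, k}): φ is true.
  n (successors {x, y, z, t, n}): φ is true.
  k (successors {u, x, y, z, t, m, n}): φ is true.
For instance, at n:
  At n: Dia (not r -> p) requires not r -> p at some successor in {x, y, z, t, n}.
    not r -> p holds at x, so Dia (not r -> p) is true at n.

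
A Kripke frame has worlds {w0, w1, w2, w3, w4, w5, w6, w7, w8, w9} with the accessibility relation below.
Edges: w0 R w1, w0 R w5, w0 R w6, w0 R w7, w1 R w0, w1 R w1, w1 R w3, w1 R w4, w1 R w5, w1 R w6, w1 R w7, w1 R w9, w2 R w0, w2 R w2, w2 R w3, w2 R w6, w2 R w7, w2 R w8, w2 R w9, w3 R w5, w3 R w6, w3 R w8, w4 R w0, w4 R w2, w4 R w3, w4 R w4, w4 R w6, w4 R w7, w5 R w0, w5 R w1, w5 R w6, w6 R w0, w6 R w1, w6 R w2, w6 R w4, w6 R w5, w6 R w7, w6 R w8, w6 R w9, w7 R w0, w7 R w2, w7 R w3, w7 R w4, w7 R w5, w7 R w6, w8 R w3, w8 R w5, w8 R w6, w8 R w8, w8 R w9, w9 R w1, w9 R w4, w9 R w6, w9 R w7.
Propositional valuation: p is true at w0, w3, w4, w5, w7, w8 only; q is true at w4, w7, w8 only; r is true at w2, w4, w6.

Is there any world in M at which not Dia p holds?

Let φ = not Dia p. Evaluate φ at each world:
  w0 (successors {w1, w5, w6, w7}): φ is false.
  w1 (successors {w0, w1, w3, w4, w5, w6, w7, w9}): φ is false.
  w2 (successors {w0, w2, w3, w6, w7, w8, w9}): φ is false.
  w3 (successors {w5, w6, w8}): φ is false.
  w4 (successors {w0, w2, w3, w4, w6, w7}): φ is false.
  w5 (successors {w0, w1, w6}): φ is false.
  w6 (successors {w0, w1, w2, w4, w5, w7, w8, w9}): φ is false.
  w7 (successors {w0, w2, w3, w4, w5, w6}): φ is false.
  w8 (successors {w3, w5, w6, w8, w9}): φ is false.
  w9 (successors {w1, w4, w6, w7}): φ is false.
For instance, at w9:
  At w9: Dia p is true, so not Dia p is false.
    At w9: Dia p requires p at some successor in {w1, w4, w6, w7}.
      p holds at w4, so Dia p is true at w9.

No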